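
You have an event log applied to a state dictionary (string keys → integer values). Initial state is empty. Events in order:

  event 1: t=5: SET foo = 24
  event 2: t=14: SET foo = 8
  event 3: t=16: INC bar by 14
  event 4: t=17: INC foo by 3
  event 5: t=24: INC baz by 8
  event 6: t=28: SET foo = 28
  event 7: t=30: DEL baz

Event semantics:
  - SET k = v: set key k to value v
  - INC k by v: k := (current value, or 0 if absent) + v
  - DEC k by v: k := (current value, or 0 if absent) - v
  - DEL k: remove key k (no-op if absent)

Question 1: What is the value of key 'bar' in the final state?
Answer: 14

Derivation:
Track key 'bar' through all 7 events:
  event 1 (t=5: SET foo = 24): bar unchanged
  event 2 (t=14: SET foo = 8): bar unchanged
  event 3 (t=16: INC bar by 14): bar (absent) -> 14
  event 4 (t=17: INC foo by 3): bar unchanged
  event 5 (t=24: INC baz by 8): bar unchanged
  event 6 (t=28: SET foo = 28): bar unchanged
  event 7 (t=30: DEL baz): bar unchanged
Final: bar = 14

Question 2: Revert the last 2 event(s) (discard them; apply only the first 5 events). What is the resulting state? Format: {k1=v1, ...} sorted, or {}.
Answer: {bar=14, baz=8, foo=11}

Derivation:
Keep first 5 events (discard last 2):
  after event 1 (t=5: SET foo = 24): {foo=24}
  after event 2 (t=14: SET foo = 8): {foo=8}
  after event 3 (t=16: INC bar by 14): {bar=14, foo=8}
  after event 4 (t=17: INC foo by 3): {bar=14, foo=11}
  after event 5 (t=24: INC baz by 8): {bar=14, baz=8, foo=11}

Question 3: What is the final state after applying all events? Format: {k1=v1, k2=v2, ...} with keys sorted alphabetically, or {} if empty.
Answer: {bar=14, foo=28}

Derivation:
  after event 1 (t=5: SET foo = 24): {foo=24}
  after event 2 (t=14: SET foo = 8): {foo=8}
  after event 3 (t=16: INC bar by 14): {bar=14, foo=8}
  after event 4 (t=17: INC foo by 3): {bar=14, foo=11}
  after event 5 (t=24: INC baz by 8): {bar=14, baz=8, foo=11}
  after event 6 (t=28: SET foo = 28): {bar=14, baz=8, foo=28}
  after event 7 (t=30: DEL baz): {bar=14, foo=28}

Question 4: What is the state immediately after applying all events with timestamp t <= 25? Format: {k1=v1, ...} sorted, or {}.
Answer: {bar=14, baz=8, foo=11}

Derivation:
Apply events with t <= 25 (5 events):
  after event 1 (t=5: SET foo = 24): {foo=24}
  after event 2 (t=14: SET foo = 8): {foo=8}
  after event 3 (t=16: INC bar by 14): {bar=14, foo=8}
  after event 4 (t=17: INC foo by 3): {bar=14, foo=11}
  after event 5 (t=24: INC baz by 8): {bar=14, baz=8, foo=11}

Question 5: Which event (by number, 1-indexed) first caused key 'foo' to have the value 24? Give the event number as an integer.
Answer: 1

Derivation:
Looking for first event where foo becomes 24:
  event 1: foo (absent) -> 24  <-- first match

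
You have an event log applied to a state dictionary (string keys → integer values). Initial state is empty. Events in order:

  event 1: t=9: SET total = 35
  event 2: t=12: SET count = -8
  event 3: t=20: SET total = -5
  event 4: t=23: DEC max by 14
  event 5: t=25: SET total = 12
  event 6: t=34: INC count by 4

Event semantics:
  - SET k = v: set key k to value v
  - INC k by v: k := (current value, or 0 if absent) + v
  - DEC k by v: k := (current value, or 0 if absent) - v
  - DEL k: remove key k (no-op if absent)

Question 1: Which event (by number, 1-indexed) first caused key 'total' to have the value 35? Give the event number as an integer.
Answer: 1

Derivation:
Looking for first event where total becomes 35:
  event 1: total (absent) -> 35  <-- first match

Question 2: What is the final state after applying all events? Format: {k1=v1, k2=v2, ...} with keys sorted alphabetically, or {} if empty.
  after event 1 (t=9: SET total = 35): {total=35}
  after event 2 (t=12: SET count = -8): {count=-8, total=35}
  after event 3 (t=20: SET total = -5): {count=-8, total=-5}
  after event 4 (t=23: DEC max by 14): {count=-8, max=-14, total=-5}
  after event 5 (t=25: SET total = 12): {count=-8, max=-14, total=12}
  after event 6 (t=34: INC count by 4): {count=-4, max=-14, total=12}

Answer: {count=-4, max=-14, total=12}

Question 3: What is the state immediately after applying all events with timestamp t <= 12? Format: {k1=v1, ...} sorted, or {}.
Answer: {count=-8, total=35}

Derivation:
Apply events with t <= 12 (2 events):
  after event 1 (t=9: SET total = 35): {total=35}
  after event 2 (t=12: SET count = -8): {count=-8, total=35}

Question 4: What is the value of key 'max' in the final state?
Answer: -14

Derivation:
Track key 'max' through all 6 events:
  event 1 (t=9: SET total = 35): max unchanged
  event 2 (t=12: SET count = -8): max unchanged
  event 3 (t=20: SET total = -5): max unchanged
  event 4 (t=23: DEC max by 14): max (absent) -> -14
  event 5 (t=25: SET total = 12): max unchanged
  event 6 (t=34: INC count by 4): max unchanged
Final: max = -14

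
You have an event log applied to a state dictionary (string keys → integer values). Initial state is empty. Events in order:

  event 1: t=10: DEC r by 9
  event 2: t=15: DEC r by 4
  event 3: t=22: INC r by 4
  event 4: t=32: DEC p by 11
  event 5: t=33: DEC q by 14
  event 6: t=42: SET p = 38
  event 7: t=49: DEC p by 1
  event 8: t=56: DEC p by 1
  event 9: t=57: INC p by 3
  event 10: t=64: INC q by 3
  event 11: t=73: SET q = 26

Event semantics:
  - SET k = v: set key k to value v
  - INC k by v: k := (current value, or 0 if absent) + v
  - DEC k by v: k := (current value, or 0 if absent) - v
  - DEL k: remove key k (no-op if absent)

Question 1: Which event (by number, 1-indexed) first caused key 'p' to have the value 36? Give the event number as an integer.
Answer: 8

Derivation:
Looking for first event where p becomes 36:
  event 4: p = -11
  event 5: p = -11
  event 6: p = 38
  event 7: p = 37
  event 8: p 37 -> 36  <-- first match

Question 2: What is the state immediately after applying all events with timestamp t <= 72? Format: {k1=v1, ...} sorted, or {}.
Apply events with t <= 72 (10 events):
  after event 1 (t=10: DEC r by 9): {r=-9}
  after event 2 (t=15: DEC r by 4): {r=-13}
  after event 3 (t=22: INC r by 4): {r=-9}
  after event 4 (t=32: DEC p by 11): {p=-11, r=-9}
  after event 5 (t=33: DEC q by 14): {p=-11, q=-14, r=-9}
  after event 6 (t=42: SET p = 38): {p=38, q=-14, r=-9}
  after event 7 (t=49: DEC p by 1): {p=37, q=-14, r=-9}
  after event 8 (t=56: DEC p by 1): {p=36, q=-14, r=-9}
  after event 9 (t=57: INC p by 3): {p=39, q=-14, r=-9}
  after event 10 (t=64: INC q by 3): {p=39, q=-11, r=-9}

Answer: {p=39, q=-11, r=-9}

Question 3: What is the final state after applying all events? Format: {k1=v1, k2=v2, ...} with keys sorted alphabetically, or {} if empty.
Answer: {p=39, q=26, r=-9}

Derivation:
  after event 1 (t=10: DEC r by 9): {r=-9}
  after event 2 (t=15: DEC r by 4): {r=-13}
  after event 3 (t=22: INC r by 4): {r=-9}
  after event 4 (t=32: DEC p by 11): {p=-11, r=-9}
  after event 5 (t=33: DEC q by 14): {p=-11, q=-14, r=-9}
  after event 6 (t=42: SET p = 38): {p=38, q=-14, r=-9}
  after event 7 (t=49: DEC p by 1): {p=37, q=-14, r=-9}
  after event 8 (t=56: DEC p by 1): {p=36, q=-14, r=-9}
  after event 9 (t=57: INC p by 3): {p=39, q=-14, r=-9}
  after event 10 (t=64: INC q by 3): {p=39, q=-11, r=-9}
  after event 11 (t=73: SET q = 26): {p=39, q=26, r=-9}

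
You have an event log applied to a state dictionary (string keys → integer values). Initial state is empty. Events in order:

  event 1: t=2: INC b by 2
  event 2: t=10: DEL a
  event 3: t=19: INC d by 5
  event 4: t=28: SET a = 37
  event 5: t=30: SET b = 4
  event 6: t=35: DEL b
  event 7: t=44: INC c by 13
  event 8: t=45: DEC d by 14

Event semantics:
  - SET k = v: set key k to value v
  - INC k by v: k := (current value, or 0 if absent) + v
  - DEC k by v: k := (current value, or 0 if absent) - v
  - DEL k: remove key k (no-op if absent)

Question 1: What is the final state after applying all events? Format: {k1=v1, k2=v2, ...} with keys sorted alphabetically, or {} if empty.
  after event 1 (t=2: INC b by 2): {b=2}
  after event 2 (t=10: DEL a): {b=2}
  after event 3 (t=19: INC d by 5): {b=2, d=5}
  after event 4 (t=28: SET a = 37): {a=37, b=2, d=5}
  after event 5 (t=30: SET b = 4): {a=37, b=4, d=5}
  after event 6 (t=35: DEL b): {a=37, d=5}
  after event 7 (t=44: INC c by 13): {a=37, c=13, d=5}
  after event 8 (t=45: DEC d by 14): {a=37, c=13, d=-9}

Answer: {a=37, c=13, d=-9}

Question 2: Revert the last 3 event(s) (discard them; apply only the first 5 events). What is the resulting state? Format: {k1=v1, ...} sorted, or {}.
Answer: {a=37, b=4, d=5}

Derivation:
Keep first 5 events (discard last 3):
  after event 1 (t=2: INC b by 2): {b=2}
  after event 2 (t=10: DEL a): {b=2}
  after event 3 (t=19: INC d by 5): {b=2, d=5}
  after event 4 (t=28: SET a = 37): {a=37, b=2, d=5}
  after event 5 (t=30: SET b = 4): {a=37, b=4, d=5}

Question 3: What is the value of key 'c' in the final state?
Answer: 13

Derivation:
Track key 'c' through all 8 events:
  event 1 (t=2: INC b by 2): c unchanged
  event 2 (t=10: DEL a): c unchanged
  event 3 (t=19: INC d by 5): c unchanged
  event 4 (t=28: SET a = 37): c unchanged
  event 5 (t=30: SET b = 4): c unchanged
  event 6 (t=35: DEL b): c unchanged
  event 7 (t=44: INC c by 13): c (absent) -> 13
  event 8 (t=45: DEC d by 14): c unchanged
Final: c = 13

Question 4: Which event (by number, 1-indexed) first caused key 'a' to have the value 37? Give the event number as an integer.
Looking for first event where a becomes 37:
  event 4: a (absent) -> 37  <-- first match

Answer: 4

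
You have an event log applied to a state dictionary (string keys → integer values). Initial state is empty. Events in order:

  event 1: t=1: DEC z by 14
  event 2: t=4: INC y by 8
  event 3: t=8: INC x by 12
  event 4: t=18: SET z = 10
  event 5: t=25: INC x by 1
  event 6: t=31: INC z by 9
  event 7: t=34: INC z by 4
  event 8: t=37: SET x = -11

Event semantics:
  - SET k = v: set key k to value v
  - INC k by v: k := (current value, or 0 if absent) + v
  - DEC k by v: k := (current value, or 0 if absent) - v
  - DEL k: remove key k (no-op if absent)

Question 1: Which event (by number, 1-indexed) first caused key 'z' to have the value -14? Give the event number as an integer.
Answer: 1

Derivation:
Looking for first event where z becomes -14:
  event 1: z (absent) -> -14  <-- first match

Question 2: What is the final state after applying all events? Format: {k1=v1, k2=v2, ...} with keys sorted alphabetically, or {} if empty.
Answer: {x=-11, y=8, z=23}

Derivation:
  after event 1 (t=1: DEC z by 14): {z=-14}
  after event 2 (t=4: INC y by 8): {y=8, z=-14}
  after event 3 (t=8: INC x by 12): {x=12, y=8, z=-14}
  after event 4 (t=18: SET z = 10): {x=12, y=8, z=10}
  after event 5 (t=25: INC x by 1): {x=13, y=8, z=10}
  after event 6 (t=31: INC z by 9): {x=13, y=8, z=19}
  after event 7 (t=34: INC z by 4): {x=13, y=8, z=23}
  after event 8 (t=37: SET x = -11): {x=-11, y=8, z=23}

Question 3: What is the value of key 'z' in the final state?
Track key 'z' through all 8 events:
  event 1 (t=1: DEC z by 14): z (absent) -> -14
  event 2 (t=4: INC y by 8): z unchanged
  event 3 (t=8: INC x by 12): z unchanged
  event 4 (t=18: SET z = 10): z -14 -> 10
  event 5 (t=25: INC x by 1): z unchanged
  event 6 (t=31: INC z by 9): z 10 -> 19
  event 7 (t=34: INC z by 4): z 19 -> 23
  event 8 (t=37: SET x = -11): z unchanged
Final: z = 23

Answer: 23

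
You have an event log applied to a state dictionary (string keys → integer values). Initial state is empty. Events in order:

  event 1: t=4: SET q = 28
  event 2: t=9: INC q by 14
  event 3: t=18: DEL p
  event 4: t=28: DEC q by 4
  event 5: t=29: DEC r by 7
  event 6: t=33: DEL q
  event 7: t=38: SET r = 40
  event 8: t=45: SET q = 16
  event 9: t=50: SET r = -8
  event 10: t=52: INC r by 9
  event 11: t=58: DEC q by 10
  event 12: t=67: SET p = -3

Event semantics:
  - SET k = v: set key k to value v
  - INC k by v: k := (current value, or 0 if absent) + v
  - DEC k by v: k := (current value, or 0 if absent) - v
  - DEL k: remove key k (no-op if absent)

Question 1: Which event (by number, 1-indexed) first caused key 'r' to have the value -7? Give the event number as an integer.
Looking for first event where r becomes -7:
  event 5: r (absent) -> -7  <-- first match

Answer: 5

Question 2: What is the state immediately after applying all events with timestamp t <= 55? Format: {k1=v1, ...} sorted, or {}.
Answer: {q=16, r=1}

Derivation:
Apply events with t <= 55 (10 events):
  after event 1 (t=4: SET q = 28): {q=28}
  after event 2 (t=9: INC q by 14): {q=42}
  after event 3 (t=18: DEL p): {q=42}
  after event 4 (t=28: DEC q by 4): {q=38}
  after event 5 (t=29: DEC r by 7): {q=38, r=-7}
  after event 6 (t=33: DEL q): {r=-7}
  after event 7 (t=38: SET r = 40): {r=40}
  after event 8 (t=45: SET q = 16): {q=16, r=40}
  after event 9 (t=50: SET r = -8): {q=16, r=-8}
  after event 10 (t=52: INC r by 9): {q=16, r=1}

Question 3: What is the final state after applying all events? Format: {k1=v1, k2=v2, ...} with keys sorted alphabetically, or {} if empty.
Answer: {p=-3, q=6, r=1}

Derivation:
  after event 1 (t=4: SET q = 28): {q=28}
  after event 2 (t=9: INC q by 14): {q=42}
  after event 3 (t=18: DEL p): {q=42}
  after event 4 (t=28: DEC q by 4): {q=38}
  after event 5 (t=29: DEC r by 7): {q=38, r=-7}
  after event 6 (t=33: DEL q): {r=-7}
  after event 7 (t=38: SET r = 40): {r=40}
  after event 8 (t=45: SET q = 16): {q=16, r=40}
  after event 9 (t=50: SET r = -8): {q=16, r=-8}
  after event 10 (t=52: INC r by 9): {q=16, r=1}
  after event 11 (t=58: DEC q by 10): {q=6, r=1}
  after event 12 (t=67: SET p = -3): {p=-3, q=6, r=1}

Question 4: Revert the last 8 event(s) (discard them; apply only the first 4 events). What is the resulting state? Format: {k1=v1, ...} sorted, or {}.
Answer: {q=38}

Derivation:
Keep first 4 events (discard last 8):
  after event 1 (t=4: SET q = 28): {q=28}
  after event 2 (t=9: INC q by 14): {q=42}
  after event 3 (t=18: DEL p): {q=42}
  after event 4 (t=28: DEC q by 4): {q=38}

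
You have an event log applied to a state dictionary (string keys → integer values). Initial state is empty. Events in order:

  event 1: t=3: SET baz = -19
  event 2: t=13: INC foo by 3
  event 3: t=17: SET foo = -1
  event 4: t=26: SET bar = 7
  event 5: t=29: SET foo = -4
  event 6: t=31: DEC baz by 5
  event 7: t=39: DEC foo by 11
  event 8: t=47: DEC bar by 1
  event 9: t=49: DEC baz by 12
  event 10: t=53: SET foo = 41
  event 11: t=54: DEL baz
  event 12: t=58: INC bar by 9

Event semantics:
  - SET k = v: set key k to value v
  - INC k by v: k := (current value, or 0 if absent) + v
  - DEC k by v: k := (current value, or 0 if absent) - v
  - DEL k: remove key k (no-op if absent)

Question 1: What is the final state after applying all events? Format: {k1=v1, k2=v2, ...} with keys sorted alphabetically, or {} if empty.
Answer: {bar=15, foo=41}

Derivation:
  after event 1 (t=3: SET baz = -19): {baz=-19}
  after event 2 (t=13: INC foo by 3): {baz=-19, foo=3}
  after event 3 (t=17: SET foo = -1): {baz=-19, foo=-1}
  after event 4 (t=26: SET bar = 7): {bar=7, baz=-19, foo=-1}
  after event 5 (t=29: SET foo = -4): {bar=7, baz=-19, foo=-4}
  after event 6 (t=31: DEC baz by 5): {bar=7, baz=-24, foo=-4}
  after event 7 (t=39: DEC foo by 11): {bar=7, baz=-24, foo=-15}
  after event 8 (t=47: DEC bar by 1): {bar=6, baz=-24, foo=-15}
  after event 9 (t=49: DEC baz by 12): {bar=6, baz=-36, foo=-15}
  after event 10 (t=53: SET foo = 41): {bar=6, baz=-36, foo=41}
  after event 11 (t=54: DEL baz): {bar=6, foo=41}
  after event 12 (t=58: INC bar by 9): {bar=15, foo=41}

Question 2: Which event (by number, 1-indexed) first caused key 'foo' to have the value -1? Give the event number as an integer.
Answer: 3

Derivation:
Looking for first event where foo becomes -1:
  event 2: foo = 3
  event 3: foo 3 -> -1  <-- first match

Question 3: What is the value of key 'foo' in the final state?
Answer: 41

Derivation:
Track key 'foo' through all 12 events:
  event 1 (t=3: SET baz = -19): foo unchanged
  event 2 (t=13: INC foo by 3): foo (absent) -> 3
  event 3 (t=17: SET foo = -1): foo 3 -> -1
  event 4 (t=26: SET bar = 7): foo unchanged
  event 5 (t=29: SET foo = -4): foo -1 -> -4
  event 6 (t=31: DEC baz by 5): foo unchanged
  event 7 (t=39: DEC foo by 11): foo -4 -> -15
  event 8 (t=47: DEC bar by 1): foo unchanged
  event 9 (t=49: DEC baz by 12): foo unchanged
  event 10 (t=53: SET foo = 41): foo -15 -> 41
  event 11 (t=54: DEL baz): foo unchanged
  event 12 (t=58: INC bar by 9): foo unchanged
Final: foo = 41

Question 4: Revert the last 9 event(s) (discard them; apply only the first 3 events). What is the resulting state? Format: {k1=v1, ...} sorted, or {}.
Answer: {baz=-19, foo=-1}

Derivation:
Keep first 3 events (discard last 9):
  after event 1 (t=3: SET baz = -19): {baz=-19}
  after event 2 (t=13: INC foo by 3): {baz=-19, foo=3}
  after event 3 (t=17: SET foo = -1): {baz=-19, foo=-1}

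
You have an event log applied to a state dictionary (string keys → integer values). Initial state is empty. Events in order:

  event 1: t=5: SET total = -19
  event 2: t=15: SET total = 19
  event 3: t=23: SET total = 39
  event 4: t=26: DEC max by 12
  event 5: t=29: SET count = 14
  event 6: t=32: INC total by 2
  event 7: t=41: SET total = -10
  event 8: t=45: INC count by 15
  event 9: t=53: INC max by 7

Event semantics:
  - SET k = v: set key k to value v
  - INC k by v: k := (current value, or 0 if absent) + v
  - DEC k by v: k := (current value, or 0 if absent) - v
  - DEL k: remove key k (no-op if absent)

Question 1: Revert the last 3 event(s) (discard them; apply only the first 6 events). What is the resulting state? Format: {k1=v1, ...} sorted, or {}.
Keep first 6 events (discard last 3):
  after event 1 (t=5: SET total = -19): {total=-19}
  after event 2 (t=15: SET total = 19): {total=19}
  after event 3 (t=23: SET total = 39): {total=39}
  after event 4 (t=26: DEC max by 12): {max=-12, total=39}
  after event 5 (t=29: SET count = 14): {count=14, max=-12, total=39}
  after event 6 (t=32: INC total by 2): {count=14, max=-12, total=41}

Answer: {count=14, max=-12, total=41}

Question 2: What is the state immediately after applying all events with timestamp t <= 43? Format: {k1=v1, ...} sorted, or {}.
Apply events with t <= 43 (7 events):
  after event 1 (t=5: SET total = -19): {total=-19}
  after event 2 (t=15: SET total = 19): {total=19}
  after event 3 (t=23: SET total = 39): {total=39}
  after event 4 (t=26: DEC max by 12): {max=-12, total=39}
  after event 5 (t=29: SET count = 14): {count=14, max=-12, total=39}
  after event 6 (t=32: INC total by 2): {count=14, max=-12, total=41}
  after event 7 (t=41: SET total = -10): {count=14, max=-12, total=-10}

Answer: {count=14, max=-12, total=-10}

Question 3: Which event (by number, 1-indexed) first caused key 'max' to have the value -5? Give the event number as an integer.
Looking for first event where max becomes -5:
  event 4: max = -12
  event 5: max = -12
  event 6: max = -12
  event 7: max = -12
  event 8: max = -12
  event 9: max -12 -> -5  <-- first match

Answer: 9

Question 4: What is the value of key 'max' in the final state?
Track key 'max' through all 9 events:
  event 1 (t=5: SET total = -19): max unchanged
  event 2 (t=15: SET total = 19): max unchanged
  event 3 (t=23: SET total = 39): max unchanged
  event 4 (t=26: DEC max by 12): max (absent) -> -12
  event 5 (t=29: SET count = 14): max unchanged
  event 6 (t=32: INC total by 2): max unchanged
  event 7 (t=41: SET total = -10): max unchanged
  event 8 (t=45: INC count by 15): max unchanged
  event 9 (t=53: INC max by 7): max -12 -> -5
Final: max = -5

Answer: -5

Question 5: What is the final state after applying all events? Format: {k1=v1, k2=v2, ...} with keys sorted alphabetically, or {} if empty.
Answer: {count=29, max=-5, total=-10}

Derivation:
  after event 1 (t=5: SET total = -19): {total=-19}
  after event 2 (t=15: SET total = 19): {total=19}
  after event 3 (t=23: SET total = 39): {total=39}
  after event 4 (t=26: DEC max by 12): {max=-12, total=39}
  after event 5 (t=29: SET count = 14): {count=14, max=-12, total=39}
  after event 6 (t=32: INC total by 2): {count=14, max=-12, total=41}
  after event 7 (t=41: SET total = -10): {count=14, max=-12, total=-10}
  after event 8 (t=45: INC count by 15): {count=29, max=-12, total=-10}
  after event 9 (t=53: INC max by 7): {count=29, max=-5, total=-10}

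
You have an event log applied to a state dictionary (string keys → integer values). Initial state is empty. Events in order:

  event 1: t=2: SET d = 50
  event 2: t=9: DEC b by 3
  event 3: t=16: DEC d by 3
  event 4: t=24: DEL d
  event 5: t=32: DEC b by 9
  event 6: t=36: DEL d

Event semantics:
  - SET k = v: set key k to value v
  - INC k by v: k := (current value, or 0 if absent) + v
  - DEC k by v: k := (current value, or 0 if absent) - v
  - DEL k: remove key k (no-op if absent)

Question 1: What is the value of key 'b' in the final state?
Answer: -12

Derivation:
Track key 'b' through all 6 events:
  event 1 (t=2: SET d = 50): b unchanged
  event 2 (t=9: DEC b by 3): b (absent) -> -3
  event 3 (t=16: DEC d by 3): b unchanged
  event 4 (t=24: DEL d): b unchanged
  event 5 (t=32: DEC b by 9): b -3 -> -12
  event 6 (t=36: DEL d): b unchanged
Final: b = -12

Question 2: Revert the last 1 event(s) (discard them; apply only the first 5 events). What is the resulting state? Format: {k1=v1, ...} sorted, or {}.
Keep first 5 events (discard last 1):
  after event 1 (t=2: SET d = 50): {d=50}
  after event 2 (t=9: DEC b by 3): {b=-3, d=50}
  after event 3 (t=16: DEC d by 3): {b=-3, d=47}
  after event 4 (t=24: DEL d): {b=-3}
  after event 5 (t=32: DEC b by 9): {b=-12}

Answer: {b=-12}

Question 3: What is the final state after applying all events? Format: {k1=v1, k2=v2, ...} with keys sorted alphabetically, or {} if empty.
Answer: {b=-12}

Derivation:
  after event 1 (t=2: SET d = 50): {d=50}
  after event 2 (t=9: DEC b by 3): {b=-3, d=50}
  after event 3 (t=16: DEC d by 3): {b=-3, d=47}
  after event 4 (t=24: DEL d): {b=-3}
  after event 5 (t=32: DEC b by 9): {b=-12}
  after event 6 (t=36: DEL d): {b=-12}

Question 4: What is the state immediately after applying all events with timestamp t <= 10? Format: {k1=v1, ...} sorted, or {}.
Answer: {b=-3, d=50}

Derivation:
Apply events with t <= 10 (2 events):
  after event 1 (t=2: SET d = 50): {d=50}
  after event 2 (t=9: DEC b by 3): {b=-3, d=50}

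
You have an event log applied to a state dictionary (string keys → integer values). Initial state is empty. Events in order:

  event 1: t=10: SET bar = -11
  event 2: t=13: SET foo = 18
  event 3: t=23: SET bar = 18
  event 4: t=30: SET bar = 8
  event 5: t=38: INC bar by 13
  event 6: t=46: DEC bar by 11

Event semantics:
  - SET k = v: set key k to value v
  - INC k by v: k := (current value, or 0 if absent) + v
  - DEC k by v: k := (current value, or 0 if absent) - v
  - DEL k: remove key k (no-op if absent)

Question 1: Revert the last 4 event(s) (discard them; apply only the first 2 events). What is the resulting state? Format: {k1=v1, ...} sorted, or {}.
Keep first 2 events (discard last 4):
  after event 1 (t=10: SET bar = -11): {bar=-11}
  after event 2 (t=13: SET foo = 18): {bar=-11, foo=18}

Answer: {bar=-11, foo=18}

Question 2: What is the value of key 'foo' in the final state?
Track key 'foo' through all 6 events:
  event 1 (t=10: SET bar = -11): foo unchanged
  event 2 (t=13: SET foo = 18): foo (absent) -> 18
  event 3 (t=23: SET bar = 18): foo unchanged
  event 4 (t=30: SET bar = 8): foo unchanged
  event 5 (t=38: INC bar by 13): foo unchanged
  event 6 (t=46: DEC bar by 11): foo unchanged
Final: foo = 18

Answer: 18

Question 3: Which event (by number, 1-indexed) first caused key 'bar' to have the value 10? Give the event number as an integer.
Answer: 6

Derivation:
Looking for first event where bar becomes 10:
  event 1: bar = -11
  event 2: bar = -11
  event 3: bar = 18
  event 4: bar = 8
  event 5: bar = 21
  event 6: bar 21 -> 10  <-- first match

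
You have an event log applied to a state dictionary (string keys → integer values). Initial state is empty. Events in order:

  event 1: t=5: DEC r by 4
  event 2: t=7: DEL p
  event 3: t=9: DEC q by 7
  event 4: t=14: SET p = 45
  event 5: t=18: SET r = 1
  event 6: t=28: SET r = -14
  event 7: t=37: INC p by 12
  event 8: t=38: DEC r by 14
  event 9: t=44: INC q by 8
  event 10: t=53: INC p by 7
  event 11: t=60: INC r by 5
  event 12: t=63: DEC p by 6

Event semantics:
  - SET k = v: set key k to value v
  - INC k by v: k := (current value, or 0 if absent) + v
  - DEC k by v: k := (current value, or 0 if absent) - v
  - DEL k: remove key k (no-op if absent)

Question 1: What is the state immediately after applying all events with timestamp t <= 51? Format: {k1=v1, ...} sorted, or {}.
Apply events with t <= 51 (9 events):
  after event 1 (t=5: DEC r by 4): {r=-4}
  after event 2 (t=7: DEL p): {r=-4}
  after event 3 (t=9: DEC q by 7): {q=-7, r=-4}
  after event 4 (t=14: SET p = 45): {p=45, q=-7, r=-4}
  after event 5 (t=18: SET r = 1): {p=45, q=-7, r=1}
  after event 6 (t=28: SET r = -14): {p=45, q=-7, r=-14}
  after event 7 (t=37: INC p by 12): {p=57, q=-7, r=-14}
  after event 8 (t=38: DEC r by 14): {p=57, q=-7, r=-28}
  after event 9 (t=44: INC q by 8): {p=57, q=1, r=-28}

Answer: {p=57, q=1, r=-28}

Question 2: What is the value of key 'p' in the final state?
Answer: 58

Derivation:
Track key 'p' through all 12 events:
  event 1 (t=5: DEC r by 4): p unchanged
  event 2 (t=7: DEL p): p (absent) -> (absent)
  event 3 (t=9: DEC q by 7): p unchanged
  event 4 (t=14: SET p = 45): p (absent) -> 45
  event 5 (t=18: SET r = 1): p unchanged
  event 6 (t=28: SET r = -14): p unchanged
  event 7 (t=37: INC p by 12): p 45 -> 57
  event 8 (t=38: DEC r by 14): p unchanged
  event 9 (t=44: INC q by 8): p unchanged
  event 10 (t=53: INC p by 7): p 57 -> 64
  event 11 (t=60: INC r by 5): p unchanged
  event 12 (t=63: DEC p by 6): p 64 -> 58
Final: p = 58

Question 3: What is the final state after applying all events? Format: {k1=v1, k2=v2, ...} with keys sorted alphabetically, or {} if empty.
  after event 1 (t=5: DEC r by 4): {r=-4}
  after event 2 (t=7: DEL p): {r=-4}
  after event 3 (t=9: DEC q by 7): {q=-7, r=-4}
  after event 4 (t=14: SET p = 45): {p=45, q=-7, r=-4}
  after event 5 (t=18: SET r = 1): {p=45, q=-7, r=1}
  after event 6 (t=28: SET r = -14): {p=45, q=-7, r=-14}
  after event 7 (t=37: INC p by 12): {p=57, q=-7, r=-14}
  after event 8 (t=38: DEC r by 14): {p=57, q=-7, r=-28}
  after event 9 (t=44: INC q by 8): {p=57, q=1, r=-28}
  after event 10 (t=53: INC p by 7): {p=64, q=1, r=-28}
  after event 11 (t=60: INC r by 5): {p=64, q=1, r=-23}
  after event 12 (t=63: DEC p by 6): {p=58, q=1, r=-23}

Answer: {p=58, q=1, r=-23}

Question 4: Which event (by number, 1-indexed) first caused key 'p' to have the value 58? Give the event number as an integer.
Looking for first event where p becomes 58:
  event 4: p = 45
  event 5: p = 45
  event 6: p = 45
  event 7: p = 57
  event 8: p = 57
  event 9: p = 57
  event 10: p = 64
  event 11: p = 64
  event 12: p 64 -> 58  <-- first match

Answer: 12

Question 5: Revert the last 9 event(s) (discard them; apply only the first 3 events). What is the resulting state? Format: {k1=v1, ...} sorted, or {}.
Answer: {q=-7, r=-4}

Derivation:
Keep first 3 events (discard last 9):
  after event 1 (t=5: DEC r by 4): {r=-4}
  after event 2 (t=7: DEL p): {r=-4}
  after event 3 (t=9: DEC q by 7): {q=-7, r=-4}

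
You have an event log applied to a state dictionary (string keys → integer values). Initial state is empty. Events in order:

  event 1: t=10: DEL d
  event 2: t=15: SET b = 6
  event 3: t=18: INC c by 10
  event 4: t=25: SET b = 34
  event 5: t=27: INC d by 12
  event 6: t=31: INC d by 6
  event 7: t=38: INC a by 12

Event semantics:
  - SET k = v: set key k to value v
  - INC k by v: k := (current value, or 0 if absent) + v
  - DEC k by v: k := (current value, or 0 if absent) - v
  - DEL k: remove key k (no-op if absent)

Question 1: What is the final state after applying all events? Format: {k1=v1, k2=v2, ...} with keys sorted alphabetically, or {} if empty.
  after event 1 (t=10: DEL d): {}
  after event 2 (t=15: SET b = 6): {b=6}
  after event 3 (t=18: INC c by 10): {b=6, c=10}
  after event 4 (t=25: SET b = 34): {b=34, c=10}
  after event 5 (t=27: INC d by 12): {b=34, c=10, d=12}
  after event 6 (t=31: INC d by 6): {b=34, c=10, d=18}
  after event 7 (t=38: INC a by 12): {a=12, b=34, c=10, d=18}

Answer: {a=12, b=34, c=10, d=18}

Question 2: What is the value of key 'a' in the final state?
Track key 'a' through all 7 events:
  event 1 (t=10: DEL d): a unchanged
  event 2 (t=15: SET b = 6): a unchanged
  event 3 (t=18: INC c by 10): a unchanged
  event 4 (t=25: SET b = 34): a unchanged
  event 5 (t=27: INC d by 12): a unchanged
  event 6 (t=31: INC d by 6): a unchanged
  event 7 (t=38: INC a by 12): a (absent) -> 12
Final: a = 12

Answer: 12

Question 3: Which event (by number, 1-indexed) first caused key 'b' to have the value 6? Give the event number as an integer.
Answer: 2

Derivation:
Looking for first event where b becomes 6:
  event 2: b (absent) -> 6  <-- first match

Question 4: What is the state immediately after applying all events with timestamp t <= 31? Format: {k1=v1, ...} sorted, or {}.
Answer: {b=34, c=10, d=18}

Derivation:
Apply events with t <= 31 (6 events):
  after event 1 (t=10: DEL d): {}
  after event 2 (t=15: SET b = 6): {b=6}
  after event 3 (t=18: INC c by 10): {b=6, c=10}
  after event 4 (t=25: SET b = 34): {b=34, c=10}
  after event 5 (t=27: INC d by 12): {b=34, c=10, d=12}
  after event 6 (t=31: INC d by 6): {b=34, c=10, d=18}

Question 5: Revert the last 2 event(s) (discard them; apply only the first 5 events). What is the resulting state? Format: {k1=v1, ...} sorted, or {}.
Answer: {b=34, c=10, d=12}

Derivation:
Keep first 5 events (discard last 2):
  after event 1 (t=10: DEL d): {}
  after event 2 (t=15: SET b = 6): {b=6}
  after event 3 (t=18: INC c by 10): {b=6, c=10}
  after event 4 (t=25: SET b = 34): {b=34, c=10}
  after event 5 (t=27: INC d by 12): {b=34, c=10, d=12}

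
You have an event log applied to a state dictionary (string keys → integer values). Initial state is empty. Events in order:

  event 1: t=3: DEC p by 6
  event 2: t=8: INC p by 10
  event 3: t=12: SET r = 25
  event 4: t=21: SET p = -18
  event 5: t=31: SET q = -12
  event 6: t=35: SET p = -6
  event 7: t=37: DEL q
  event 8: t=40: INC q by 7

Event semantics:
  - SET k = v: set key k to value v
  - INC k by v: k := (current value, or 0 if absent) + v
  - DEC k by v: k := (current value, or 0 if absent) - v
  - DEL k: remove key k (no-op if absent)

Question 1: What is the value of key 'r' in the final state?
Answer: 25

Derivation:
Track key 'r' through all 8 events:
  event 1 (t=3: DEC p by 6): r unchanged
  event 2 (t=8: INC p by 10): r unchanged
  event 3 (t=12: SET r = 25): r (absent) -> 25
  event 4 (t=21: SET p = -18): r unchanged
  event 5 (t=31: SET q = -12): r unchanged
  event 6 (t=35: SET p = -6): r unchanged
  event 7 (t=37: DEL q): r unchanged
  event 8 (t=40: INC q by 7): r unchanged
Final: r = 25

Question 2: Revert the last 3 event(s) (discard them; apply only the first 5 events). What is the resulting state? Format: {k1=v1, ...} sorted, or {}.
Keep first 5 events (discard last 3):
  after event 1 (t=3: DEC p by 6): {p=-6}
  after event 2 (t=8: INC p by 10): {p=4}
  after event 3 (t=12: SET r = 25): {p=4, r=25}
  after event 4 (t=21: SET p = -18): {p=-18, r=25}
  after event 5 (t=31: SET q = -12): {p=-18, q=-12, r=25}

Answer: {p=-18, q=-12, r=25}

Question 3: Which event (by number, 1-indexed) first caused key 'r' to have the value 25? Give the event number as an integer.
Looking for first event where r becomes 25:
  event 3: r (absent) -> 25  <-- first match

Answer: 3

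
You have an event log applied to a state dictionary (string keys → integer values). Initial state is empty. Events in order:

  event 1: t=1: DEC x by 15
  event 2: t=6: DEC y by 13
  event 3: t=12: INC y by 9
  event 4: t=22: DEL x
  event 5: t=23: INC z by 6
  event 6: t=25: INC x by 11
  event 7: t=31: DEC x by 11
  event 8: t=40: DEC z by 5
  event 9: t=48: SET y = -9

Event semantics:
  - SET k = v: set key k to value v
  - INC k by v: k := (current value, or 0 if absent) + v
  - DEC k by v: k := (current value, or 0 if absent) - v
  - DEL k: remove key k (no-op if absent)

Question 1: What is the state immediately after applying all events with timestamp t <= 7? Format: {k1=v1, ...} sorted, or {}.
Apply events with t <= 7 (2 events):
  after event 1 (t=1: DEC x by 15): {x=-15}
  after event 2 (t=6: DEC y by 13): {x=-15, y=-13}

Answer: {x=-15, y=-13}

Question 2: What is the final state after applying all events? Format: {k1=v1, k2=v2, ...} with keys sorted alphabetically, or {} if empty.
Answer: {x=0, y=-9, z=1}

Derivation:
  after event 1 (t=1: DEC x by 15): {x=-15}
  after event 2 (t=6: DEC y by 13): {x=-15, y=-13}
  after event 3 (t=12: INC y by 9): {x=-15, y=-4}
  after event 4 (t=22: DEL x): {y=-4}
  after event 5 (t=23: INC z by 6): {y=-4, z=6}
  after event 6 (t=25: INC x by 11): {x=11, y=-4, z=6}
  after event 7 (t=31: DEC x by 11): {x=0, y=-4, z=6}
  after event 8 (t=40: DEC z by 5): {x=0, y=-4, z=1}
  after event 9 (t=48: SET y = -9): {x=0, y=-9, z=1}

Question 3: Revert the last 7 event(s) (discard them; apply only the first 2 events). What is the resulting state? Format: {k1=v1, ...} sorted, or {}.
Keep first 2 events (discard last 7):
  after event 1 (t=1: DEC x by 15): {x=-15}
  after event 2 (t=6: DEC y by 13): {x=-15, y=-13}

Answer: {x=-15, y=-13}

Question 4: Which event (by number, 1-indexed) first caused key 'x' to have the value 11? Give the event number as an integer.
Answer: 6

Derivation:
Looking for first event where x becomes 11:
  event 1: x = -15
  event 2: x = -15
  event 3: x = -15
  event 4: x = (absent)
  event 6: x (absent) -> 11  <-- first match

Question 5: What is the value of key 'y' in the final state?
Track key 'y' through all 9 events:
  event 1 (t=1: DEC x by 15): y unchanged
  event 2 (t=6: DEC y by 13): y (absent) -> -13
  event 3 (t=12: INC y by 9): y -13 -> -4
  event 4 (t=22: DEL x): y unchanged
  event 5 (t=23: INC z by 6): y unchanged
  event 6 (t=25: INC x by 11): y unchanged
  event 7 (t=31: DEC x by 11): y unchanged
  event 8 (t=40: DEC z by 5): y unchanged
  event 9 (t=48: SET y = -9): y -4 -> -9
Final: y = -9

Answer: -9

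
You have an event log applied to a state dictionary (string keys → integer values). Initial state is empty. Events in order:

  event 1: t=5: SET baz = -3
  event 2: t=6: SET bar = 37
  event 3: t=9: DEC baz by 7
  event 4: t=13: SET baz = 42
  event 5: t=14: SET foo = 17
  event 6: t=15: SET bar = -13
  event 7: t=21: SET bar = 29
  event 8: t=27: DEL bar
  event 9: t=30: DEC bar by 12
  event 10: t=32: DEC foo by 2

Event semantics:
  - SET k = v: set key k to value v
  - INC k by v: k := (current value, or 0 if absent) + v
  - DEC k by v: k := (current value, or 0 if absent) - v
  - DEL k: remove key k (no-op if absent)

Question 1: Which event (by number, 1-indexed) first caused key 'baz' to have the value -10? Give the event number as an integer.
Answer: 3

Derivation:
Looking for first event where baz becomes -10:
  event 1: baz = -3
  event 2: baz = -3
  event 3: baz -3 -> -10  <-- first match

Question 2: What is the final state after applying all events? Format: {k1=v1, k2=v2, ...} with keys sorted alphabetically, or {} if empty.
  after event 1 (t=5: SET baz = -3): {baz=-3}
  after event 2 (t=6: SET bar = 37): {bar=37, baz=-3}
  after event 3 (t=9: DEC baz by 7): {bar=37, baz=-10}
  after event 4 (t=13: SET baz = 42): {bar=37, baz=42}
  after event 5 (t=14: SET foo = 17): {bar=37, baz=42, foo=17}
  after event 6 (t=15: SET bar = -13): {bar=-13, baz=42, foo=17}
  after event 7 (t=21: SET bar = 29): {bar=29, baz=42, foo=17}
  after event 8 (t=27: DEL bar): {baz=42, foo=17}
  after event 9 (t=30: DEC bar by 12): {bar=-12, baz=42, foo=17}
  after event 10 (t=32: DEC foo by 2): {bar=-12, baz=42, foo=15}

Answer: {bar=-12, baz=42, foo=15}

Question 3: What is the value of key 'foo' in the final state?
Answer: 15

Derivation:
Track key 'foo' through all 10 events:
  event 1 (t=5: SET baz = -3): foo unchanged
  event 2 (t=6: SET bar = 37): foo unchanged
  event 3 (t=9: DEC baz by 7): foo unchanged
  event 4 (t=13: SET baz = 42): foo unchanged
  event 5 (t=14: SET foo = 17): foo (absent) -> 17
  event 6 (t=15: SET bar = -13): foo unchanged
  event 7 (t=21: SET bar = 29): foo unchanged
  event 8 (t=27: DEL bar): foo unchanged
  event 9 (t=30: DEC bar by 12): foo unchanged
  event 10 (t=32: DEC foo by 2): foo 17 -> 15
Final: foo = 15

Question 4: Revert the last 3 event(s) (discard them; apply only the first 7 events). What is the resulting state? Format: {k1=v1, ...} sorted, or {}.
Answer: {bar=29, baz=42, foo=17}

Derivation:
Keep first 7 events (discard last 3):
  after event 1 (t=5: SET baz = -3): {baz=-3}
  after event 2 (t=6: SET bar = 37): {bar=37, baz=-3}
  after event 3 (t=9: DEC baz by 7): {bar=37, baz=-10}
  after event 4 (t=13: SET baz = 42): {bar=37, baz=42}
  after event 5 (t=14: SET foo = 17): {bar=37, baz=42, foo=17}
  after event 6 (t=15: SET bar = -13): {bar=-13, baz=42, foo=17}
  after event 7 (t=21: SET bar = 29): {bar=29, baz=42, foo=17}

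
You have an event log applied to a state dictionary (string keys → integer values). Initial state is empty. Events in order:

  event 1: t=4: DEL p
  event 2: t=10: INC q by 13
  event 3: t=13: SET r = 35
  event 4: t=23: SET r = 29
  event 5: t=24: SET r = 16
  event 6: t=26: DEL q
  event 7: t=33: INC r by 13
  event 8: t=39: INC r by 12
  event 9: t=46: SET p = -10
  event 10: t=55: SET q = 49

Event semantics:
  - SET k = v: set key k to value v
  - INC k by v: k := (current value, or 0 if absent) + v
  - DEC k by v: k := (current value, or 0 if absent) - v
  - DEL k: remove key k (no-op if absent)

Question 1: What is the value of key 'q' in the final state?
Answer: 49

Derivation:
Track key 'q' through all 10 events:
  event 1 (t=4: DEL p): q unchanged
  event 2 (t=10: INC q by 13): q (absent) -> 13
  event 3 (t=13: SET r = 35): q unchanged
  event 4 (t=23: SET r = 29): q unchanged
  event 5 (t=24: SET r = 16): q unchanged
  event 6 (t=26: DEL q): q 13 -> (absent)
  event 7 (t=33: INC r by 13): q unchanged
  event 8 (t=39: INC r by 12): q unchanged
  event 9 (t=46: SET p = -10): q unchanged
  event 10 (t=55: SET q = 49): q (absent) -> 49
Final: q = 49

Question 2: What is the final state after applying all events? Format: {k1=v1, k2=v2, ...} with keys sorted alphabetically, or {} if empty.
Answer: {p=-10, q=49, r=41}

Derivation:
  after event 1 (t=4: DEL p): {}
  after event 2 (t=10: INC q by 13): {q=13}
  after event 3 (t=13: SET r = 35): {q=13, r=35}
  after event 4 (t=23: SET r = 29): {q=13, r=29}
  after event 5 (t=24: SET r = 16): {q=13, r=16}
  after event 6 (t=26: DEL q): {r=16}
  after event 7 (t=33: INC r by 13): {r=29}
  after event 8 (t=39: INC r by 12): {r=41}
  after event 9 (t=46: SET p = -10): {p=-10, r=41}
  after event 10 (t=55: SET q = 49): {p=-10, q=49, r=41}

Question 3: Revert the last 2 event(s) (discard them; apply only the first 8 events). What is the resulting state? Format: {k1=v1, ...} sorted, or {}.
Answer: {r=41}

Derivation:
Keep first 8 events (discard last 2):
  after event 1 (t=4: DEL p): {}
  after event 2 (t=10: INC q by 13): {q=13}
  after event 3 (t=13: SET r = 35): {q=13, r=35}
  after event 4 (t=23: SET r = 29): {q=13, r=29}
  after event 5 (t=24: SET r = 16): {q=13, r=16}
  after event 6 (t=26: DEL q): {r=16}
  after event 7 (t=33: INC r by 13): {r=29}
  after event 8 (t=39: INC r by 12): {r=41}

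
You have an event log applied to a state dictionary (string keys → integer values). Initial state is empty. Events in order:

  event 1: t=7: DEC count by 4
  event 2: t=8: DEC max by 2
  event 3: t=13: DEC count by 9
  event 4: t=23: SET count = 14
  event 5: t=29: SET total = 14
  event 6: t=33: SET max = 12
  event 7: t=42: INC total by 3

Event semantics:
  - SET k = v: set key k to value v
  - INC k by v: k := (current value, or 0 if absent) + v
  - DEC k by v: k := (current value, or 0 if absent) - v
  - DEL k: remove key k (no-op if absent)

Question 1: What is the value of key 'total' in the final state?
Track key 'total' through all 7 events:
  event 1 (t=7: DEC count by 4): total unchanged
  event 2 (t=8: DEC max by 2): total unchanged
  event 3 (t=13: DEC count by 9): total unchanged
  event 4 (t=23: SET count = 14): total unchanged
  event 5 (t=29: SET total = 14): total (absent) -> 14
  event 6 (t=33: SET max = 12): total unchanged
  event 7 (t=42: INC total by 3): total 14 -> 17
Final: total = 17

Answer: 17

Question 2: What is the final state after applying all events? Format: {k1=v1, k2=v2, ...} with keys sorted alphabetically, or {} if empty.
  after event 1 (t=7: DEC count by 4): {count=-4}
  after event 2 (t=8: DEC max by 2): {count=-4, max=-2}
  after event 3 (t=13: DEC count by 9): {count=-13, max=-2}
  after event 4 (t=23: SET count = 14): {count=14, max=-2}
  after event 5 (t=29: SET total = 14): {count=14, max=-2, total=14}
  after event 6 (t=33: SET max = 12): {count=14, max=12, total=14}
  after event 7 (t=42: INC total by 3): {count=14, max=12, total=17}

Answer: {count=14, max=12, total=17}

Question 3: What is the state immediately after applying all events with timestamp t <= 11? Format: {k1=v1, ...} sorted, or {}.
Answer: {count=-4, max=-2}

Derivation:
Apply events with t <= 11 (2 events):
  after event 1 (t=7: DEC count by 4): {count=-4}
  after event 2 (t=8: DEC max by 2): {count=-4, max=-2}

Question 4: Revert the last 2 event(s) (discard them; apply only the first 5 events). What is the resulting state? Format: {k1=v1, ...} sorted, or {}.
Keep first 5 events (discard last 2):
  after event 1 (t=7: DEC count by 4): {count=-4}
  after event 2 (t=8: DEC max by 2): {count=-4, max=-2}
  after event 3 (t=13: DEC count by 9): {count=-13, max=-2}
  after event 4 (t=23: SET count = 14): {count=14, max=-2}
  after event 5 (t=29: SET total = 14): {count=14, max=-2, total=14}

Answer: {count=14, max=-2, total=14}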